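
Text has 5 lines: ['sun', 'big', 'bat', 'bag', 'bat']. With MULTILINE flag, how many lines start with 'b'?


With MULTILINE flag, ^ matches the start of each line.
Lines: ['sun', 'big', 'bat', 'bag', 'bat']
Checking which lines start with 'b':
  Line 1: 'sun' -> no
  Line 2: 'big' -> MATCH
  Line 3: 'bat' -> MATCH
  Line 4: 'bag' -> MATCH
  Line 5: 'bat' -> MATCH
Matching lines: ['big', 'bat', 'bag', 'bat']
Count: 4

4


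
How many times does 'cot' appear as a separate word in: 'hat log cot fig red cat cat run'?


Scanning each word for exact match 'cot':
  Word 1: 'hat' -> no
  Word 2: 'log' -> no
  Word 3: 'cot' -> MATCH
  Word 4: 'fig' -> no
  Word 5: 'red' -> no
  Word 6: 'cat' -> no
  Word 7: 'cat' -> no
  Word 8: 'run' -> no
Total matches: 1

1


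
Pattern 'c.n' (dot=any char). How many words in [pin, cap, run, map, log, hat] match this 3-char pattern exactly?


Pattern 'c.n' means: starts with 'c', any single char, ends with 'n'.
Checking each word (must be exactly 3 chars):
  'pin' (len=3): no
  'cap' (len=3): no
  'run' (len=3): no
  'map' (len=3): no
  'log' (len=3): no
  'hat' (len=3): no
Matching words: []
Total: 0

0


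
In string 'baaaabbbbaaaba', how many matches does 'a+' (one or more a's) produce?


Pattern 'a+' matches one or more consecutive a's.
String: 'baaaabbbbaaaba'
Scanning for runs of a:
  Match 1: 'aaaa' (length 4)
  Match 2: 'aaa' (length 3)
  Match 3: 'a' (length 1)
Total matches: 3

3


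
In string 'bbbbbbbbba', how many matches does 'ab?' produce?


Pattern 'ab?' matches 'a' optionally followed by 'b'.
String: 'bbbbbbbbba'
Scanning left to right for 'a' then checking next char:
  Match 1: 'a' (a not followed by b)
Total matches: 1

1


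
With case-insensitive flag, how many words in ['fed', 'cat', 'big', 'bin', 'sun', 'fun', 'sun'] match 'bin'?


Case-insensitive matching: compare each word's lowercase form to 'bin'.
  'fed' -> lower='fed' -> no
  'cat' -> lower='cat' -> no
  'big' -> lower='big' -> no
  'bin' -> lower='bin' -> MATCH
  'sun' -> lower='sun' -> no
  'fun' -> lower='fun' -> no
  'sun' -> lower='sun' -> no
Matches: ['bin']
Count: 1

1


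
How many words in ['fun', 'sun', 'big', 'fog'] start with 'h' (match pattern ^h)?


Pattern ^h anchors to start of word. Check which words begin with 'h':
  'fun' -> no
  'sun' -> no
  'big' -> no
  'fog' -> no
Matching words: []
Count: 0

0


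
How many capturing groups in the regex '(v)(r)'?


To count capturing groups, count each '(' that starts a group.
Pattern: '(v)(r)'
Walking through the pattern:
  Position 0: '(' -> group #1
  Position 3: '(' -> group #2
Total capturing groups: 2

2


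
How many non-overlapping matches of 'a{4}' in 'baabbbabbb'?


Pattern 'a{4}' matches exactly 4 consecutive a's (greedy, non-overlapping).
String: 'baabbbabbb'
Scanning for runs of a's:
  Run at pos 1: 'aa' (length 2) -> 0 match(es)
  Run at pos 6: 'a' (length 1) -> 0 match(es)
Matches found: []
Total: 0

0


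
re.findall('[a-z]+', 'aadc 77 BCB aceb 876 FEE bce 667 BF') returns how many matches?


Pattern '[a-z]+' finds one or more lowercase letters.
Text: 'aadc 77 BCB aceb 876 FEE bce 667 BF'
Scanning for matches:
  Match 1: 'aadc'
  Match 2: 'aceb'
  Match 3: 'bce'
Total matches: 3

3


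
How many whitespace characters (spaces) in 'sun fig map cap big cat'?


\s matches whitespace characters (spaces, tabs, etc.).
Text: 'sun fig map cap big cat'
This text has 6 words separated by spaces.
Number of spaces = number of words - 1 = 6 - 1 = 5

5


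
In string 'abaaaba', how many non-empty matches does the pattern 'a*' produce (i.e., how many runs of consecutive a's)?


Pattern 'a*' matches zero or more a's. We want non-empty runs of consecutive a's.
String: 'abaaaba'
Walking through the string to find runs of a's:
  Run 1: positions 0-0 -> 'a'
  Run 2: positions 2-4 -> 'aaa'
  Run 3: positions 6-6 -> 'a'
Non-empty runs found: ['a', 'aaa', 'a']
Count: 3

3


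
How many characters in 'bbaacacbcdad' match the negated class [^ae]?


Negated class [^ae] matches any char NOT in {a, e}
Scanning 'bbaacacbcdad':
  pos 0: 'b' -> MATCH
  pos 1: 'b' -> MATCH
  pos 2: 'a' -> no (excluded)
  pos 3: 'a' -> no (excluded)
  pos 4: 'c' -> MATCH
  pos 5: 'a' -> no (excluded)
  pos 6: 'c' -> MATCH
  pos 7: 'b' -> MATCH
  pos 8: 'c' -> MATCH
  pos 9: 'd' -> MATCH
  pos 10: 'a' -> no (excluded)
  pos 11: 'd' -> MATCH
Total matches: 8

8


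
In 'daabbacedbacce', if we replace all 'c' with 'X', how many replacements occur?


re.sub('c', 'X', text) replaces every occurrence of 'c' with 'X'.
Text: 'daabbacedbacce'
Scanning for 'c':
  pos 6: 'c' -> replacement #1
  pos 11: 'c' -> replacement #2
  pos 12: 'c' -> replacement #3
Total replacements: 3

3


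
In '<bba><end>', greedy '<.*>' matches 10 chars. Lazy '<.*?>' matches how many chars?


Greedy '<.*>' tries to match as MUCH as possible.
Lazy '<.*?>' tries to match as LITTLE as possible.

String: '<bba><end>'
Greedy '<.*>' starts at first '<' and extends to the LAST '>': '<bba><end>' (10 chars)
Lazy '<.*?>' starts at first '<' and stops at the FIRST '>': '<bba>' (5 chars)

5


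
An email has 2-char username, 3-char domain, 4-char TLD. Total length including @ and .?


An email address has format: username@domain.tld
Username length: 2
'@' character: 1
Domain length: 3
'.' character: 1
TLD length: 4
Total = 2 + 1 + 3 + 1 + 4 = 11

11


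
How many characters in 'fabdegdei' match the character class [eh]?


Character class [eh] matches any of: {e, h}
Scanning string 'fabdegdei' character by character:
  pos 0: 'f' -> no
  pos 1: 'a' -> no
  pos 2: 'b' -> no
  pos 3: 'd' -> no
  pos 4: 'e' -> MATCH
  pos 5: 'g' -> no
  pos 6: 'd' -> no
  pos 7: 'e' -> MATCH
  pos 8: 'i' -> no
Total matches: 2

2


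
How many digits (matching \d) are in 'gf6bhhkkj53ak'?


\d matches any digit 0-9.
Scanning 'gf6bhhkkj53ak':
  pos 2: '6' -> DIGIT
  pos 9: '5' -> DIGIT
  pos 10: '3' -> DIGIT
Digits found: ['6', '5', '3']
Total: 3

3


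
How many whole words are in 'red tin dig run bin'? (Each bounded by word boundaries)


Word boundaries (\b) mark the start/end of each word.
Text: 'red tin dig run bin'
Splitting by whitespace:
  Word 1: 'red'
  Word 2: 'tin'
  Word 3: 'dig'
  Word 4: 'run'
  Word 5: 'bin'
Total whole words: 5

5


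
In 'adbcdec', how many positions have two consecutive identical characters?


Looking for consecutive identical characters in 'adbcdec':
  pos 0-1: 'a' vs 'd' -> different
  pos 1-2: 'd' vs 'b' -> different
  pos 2-3: 'b' vs 'c' -> different
  pos 3-4: 'c' vs 'd' -> different
  pos 4-5: 'd' vs 'e' -> different
  pos 5-6: 'e' vs 'c' -> different
Consecutive identical pairs: []
Count: 0

0


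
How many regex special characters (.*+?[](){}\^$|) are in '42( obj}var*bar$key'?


Regex special characters are: . * + ? [ ] ( ) { } \ ^ $ |
Scanning '42( obj}var*bar$key':
  pos 2: '(' -> SPECIAL
  pos 7: '}' -> SPECIAL
  pos 11: '*' -> SPECIAL
  pos 15: '$' -> SPECIAL
Special chars found: ['(', '}', '*', '$']
Total: 4

4


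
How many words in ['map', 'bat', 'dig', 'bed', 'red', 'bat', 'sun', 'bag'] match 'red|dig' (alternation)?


Alternation 'red|dig' matches either 'red' or 'dig'.
Checking each word:
  'map' -> no
  'bat' -> no
  'dig' -> MATCH
  'bed' -> no
  'red' -> MATCH
  'bat' -> no
  'sun' -> no
  'bag' -> no
Matches: ['dig', 'red']
Count: 2

2


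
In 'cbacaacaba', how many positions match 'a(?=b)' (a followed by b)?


Lookahead 'a(?=b)' matches 'a' only when followed by 'b'.
String: 'cbacaacaba'
Checking each position where char is 'a':
  pos 2: 'a' -> no (next='c')
  pos 4: 'a' -> no (next='a')
  pos 5: 'a' -> no (next='c')
  pos 7: 'a' -> MATCH (next='b')
Matching positions: [7]
Count: 1

1


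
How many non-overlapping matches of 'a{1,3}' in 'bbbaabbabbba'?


Pattern 'a{1,3}' matches between 1 and 3 consecutive a's (greedy).
String: 'bbbaabbabbba'
Finding runs of a's and applying greedy matching:
  Run at pos 3: 'aa' (length 2)
  Run at pos 7: 'a' (length 1)
  Run at pos 11: 'a' (length 1)
Matches: ['aa', 'a', 'a']
Count: 3

3


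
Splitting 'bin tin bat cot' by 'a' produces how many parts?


Splitting by 'a' breaks the string at each occurrence of the separator.
Text: 'bin tin bat cot'
Parts after split:
  Part 1: 'bin tin b'
  Part 2: 't cot'
Total parts: 2

2


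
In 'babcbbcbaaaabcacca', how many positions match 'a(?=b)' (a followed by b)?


Lookahead 'a(?=b)' matches 'a' only when followed by 'b'.
String: 'babcbbcbaaaabcacca'
Checking each position where char is 'a':
  pos 1: 'a' -> MATCH (next='b')
  pos 8: 'a' -> no (next='a')
  pos 9: 'a' -> no (next='a')
  pos 10: 'a' -> no (next='a')
  pos 11: 'a' -> MATCH (next='b')
  pos 14: 'a' -> no (next='c')
Matching positions: [1, 11]
Count: 2

2


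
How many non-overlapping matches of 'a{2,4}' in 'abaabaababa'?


Pattern 'a{2,4}' matches between 2 and 4 consecutive a's (greedy).
String: 'abaabaababa'
Finding runs of a's and applying greedy matching:
  Run at pos 0: 'a' (length 1)
  Run at pos 2: 'aa' (length 2)
  Run at pos 5: 'aa' (length 2)
  Run at pos 8: 'a' (length 1)
  Run at pos 10: 'a' (length 1)
Matches: ['aa', 'aa']
Count: 2

2


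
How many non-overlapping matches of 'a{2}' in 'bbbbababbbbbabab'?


Pattern 'a{2}' matches exactly 2 consecutive a's (greedy, non-overlapping).
String: 'bbbbababbbbbabab'
Scanning for runs of a's:
  Run at pos 4: 'a' (length 1) -> 0 match(es)
  Run at pos 6: 'a' (length 1) -> 0 match(es)
  Run at pos 12: 'a' (length 1) -> 0 match(es)
  Run at pos 14: 'a' (length 1) -> 0 match(es)
Matches found: []
Total: 0

0


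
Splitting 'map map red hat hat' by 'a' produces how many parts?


Splitting by 'a' breaks the string at each occurrence of the separator.
Text: 'map map red hat hat'
Parts after split:
  Part 1: 'm'
  Part 2: 'p m'
  Part 3: 'p red h'
  Part 4: 't h'
  Part 5: 't'
Total parts: 5

5


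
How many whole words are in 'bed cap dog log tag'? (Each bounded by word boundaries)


Word boundaries (\b) mark the start/end of each word.
Text: 'bed cap dog log tag'
Splitting by whitespace:
  Word 1: 'bed'
  Word 2: 'cap'
  Word 3: 'dog'
  Word 4: 'log'
  Word 5: 'tag'
Total whole words: 5

5


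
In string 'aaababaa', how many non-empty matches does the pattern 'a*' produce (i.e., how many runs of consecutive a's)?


Pattern 'a*' matches zero or more a's. We want non-empty runs of consecutive a's.
String: 'aaababaa'
Walking through the string to find runs of a's:
  Run 1: positions 0-2 -> 'aaa'
  Run 2: positions 4-4 -> 'a'
  Run 3: positions 6-7 -> 'aa'
Non-empty runs found: ['aaa', 'a', 'aa']
Count: 3

3


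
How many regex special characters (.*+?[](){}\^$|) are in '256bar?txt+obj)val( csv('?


Regex special characters are: . * + ? [ ] ( ) { } \ ^ $ |
Scanning '256bar?txt+obj)val( csv(':
  pos 6: '?' -> SPECIAL
  pos 10: '+' -> SPECIAL
  pos 14: ')' -> SPECIAL
  pos 18: '(' -> SPECIAL
  pos 23: '(' -> SPECIAL
Special chars found: ['?', '+', ')', '(', '(']
Total: 5

5


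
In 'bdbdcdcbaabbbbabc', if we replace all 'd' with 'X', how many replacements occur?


re.sub('d', 'X', text) replaces every occurrence of 'd' with 'X'.
Text: 'bdbdcdcbaabbbbabc'
Scanning for 'd':
  pos 1: 'd' -> replacement #1
  pos 3: 'd' -> replacement #2
  pos 5: 'd' -> replacement #3
Total replacements: 3

3


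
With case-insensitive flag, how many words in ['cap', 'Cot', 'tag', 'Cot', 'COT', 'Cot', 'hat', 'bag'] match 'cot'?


Case-insensitive matching: compare each word's lowercase form to 'cot'.
  'cap' -> lower='cap' -> no
  'Cot' -> lower='cot' -> MATCH
  'tag' -> lower='tag' -> no
  'Cot' -> lower='cot' -> MATCH
  'COT' -> lower='cot' -> MATCH
  'Cot' -> lower='cot' -> MATCH
  'hat' -> lower='hat' -> no
  'bag' -> lower='bag' -> no
Matches: ['Cot', 'Cot', 'COT', 'Cot']
Count: 4

4


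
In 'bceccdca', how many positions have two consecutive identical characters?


Looking for consecutive identical characters in 'bceccdca':
  pos 0-1: 'b' vs 'c' -> different
  pos 1-2: 'c' vs 'e' -> different
  pos 2-3: 'e' vs 'c' -> different
  pos 3-4: 'c' vs 'c' -> MATCH ('cc')
  pos 4-5: 'c' vs 'd' -> different
  pos 5-6: 'd' vs 'c' -> different
  pos 6-7: 'c' vs 'a' -> different
Consecutive identical pairs: ['cc']
Count: 1

1


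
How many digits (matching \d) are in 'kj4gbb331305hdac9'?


\d matches any digit 0-9.
Scanning 'kj4gbb331305hdac9':
  pos 2: '4' -> DIGIT
  pos 6: '3' -> DIGIT
  pos 7: '3' -> DIGIT
  pos 8: '1' -> DIGIT
  pos 9: '3' -> DIGIT
  pos 10: '0' -> DIGIT
  pos 11: '5' -> DIGIT
  pos 16: '9' -> DIGIT
Digits found: ['4', '3', '3', '1', '3', '0', '5', '9']
Total: 8

8


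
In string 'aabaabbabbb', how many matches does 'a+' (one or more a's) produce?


Pattern 'a+' matches one or more consecutive a's.
String: 'aabaabbabbb'
Scanning for runs of a:
  Match 1: 'aa' (length 2)
  Match 2: 'aa' (length 2)
  Match 3: 'a' (length 1)
Total matches: 3

3


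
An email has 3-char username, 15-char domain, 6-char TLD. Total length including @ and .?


An email address has format: username@domain.tld
Username length: 3
'@' character: 1
Domain length: 15
'.' character: 1
TLD length: 6
Total = 3 + 1 + 15 + 1 + 6 = 26

26


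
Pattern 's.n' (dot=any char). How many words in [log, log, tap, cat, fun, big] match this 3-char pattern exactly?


Pattern 's.n' means: starts with 's', any single char, ends with 'n'.
Checking each word (must be exactly 3 chars):
  'log' (len=3): no
  'log' (len=3): no
  'tap' (len=3): no
  'cat' (len=3): no
  'fun' (len=3): no
  'big' (len=3): no
Matching words: []
Total: 0

0


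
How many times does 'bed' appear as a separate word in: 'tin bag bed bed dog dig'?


Scanning each word for exact match 'bed':
  Word 1: 'tin' -> no
  Word 2: 'bag' -> no
  Word 3: 'bed' -> MATCH
  Word 4: 'bed' -> MATCH
  Word 5: 'dog' -> no
  Word 6: 'dig' -> no
Total matches: 2

2


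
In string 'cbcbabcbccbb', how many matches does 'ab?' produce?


Pattern 'ab?' matches 'a' optionally followed by 'b'.
String: 'cbcbabcbccbb'
Scanning left to right for 'a' then checking next char:
  Match 1: 'ab' (a followed by b)
Total matches: 1

1


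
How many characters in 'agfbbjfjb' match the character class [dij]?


Character class [dij] matches any of: {d, i, j}
Scanning string 'agfbbjfjb' character by character:
  pos 0: 'a' -> no
  pos 1: 'g' -> no
  pos 2: 'f' -> no
  pos 3: 'b' -> no
  pos 4: 'b' -> no
  pos 5: 'j' -> MATCH
  pos 6: 'f' -> no
  pos 7: 'j' -> MATCH
  pos 8: 'b' -> no
Total matches: 2

2


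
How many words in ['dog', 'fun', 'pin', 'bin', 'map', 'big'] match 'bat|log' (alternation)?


Alternation 'bat|log' matches either 'bat' or 'log'.
Checking each word:
  'dog' -> no
  'fun' -> no
  'pin' -> no
  'bin' -> no
  'map' -> no
  'big' -> no
Matches: []
Count: 0

0


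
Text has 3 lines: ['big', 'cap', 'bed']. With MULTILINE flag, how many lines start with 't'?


With MULTILINE flag, ^ matches the start of each line.
Lines: ['big', 'cap', 'bed']
Checking which lines start with 't':
  Line 1: 'big' -> no
  Line 2: 'cap' -> no
  Line 3: 'bed' -> no
Matching lines: []
Count: 0

0


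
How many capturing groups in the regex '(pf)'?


To count capturing groups, count each '(' that starts a group.
Pattern: '(pf)'
Walking through the pattern:
  Position 0: '(' -> group #1
Total capturing groups: 1

1


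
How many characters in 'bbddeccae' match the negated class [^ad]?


Negated class [^ad] matches any char NOT in {a, d}
Scanning 'bbddeccae':
  pos 0: 'b' -> MATCH
  pos 1: 'b' -> MATCH
  pos 2: 'd' -> no (excluded)
  pos 3: 'd' -> no (excluded)
  pos 4: 'e' -> MATCH
  pos 5: 'c' -> MATCH
  pos 6: 'c' -> MATCH
  pos 7: 'a' -> no (excluded)
  pos 8: 'e' -> MATCH
Total matches: 6

6


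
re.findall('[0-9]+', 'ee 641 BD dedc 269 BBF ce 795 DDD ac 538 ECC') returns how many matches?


Pattern '[0-9]+' finds one or more digits.
Text: 'ee 641 BD dedc 269 BBF ce 795 DDD ac 538 ECC'
Scanning for matches:
  Match 1: '641'
  Match 2: '269'
  Match 3: '795'
  Match 4: '538'
Total matches: 4

4


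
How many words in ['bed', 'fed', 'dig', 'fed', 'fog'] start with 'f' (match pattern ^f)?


Pattern ^f anchors to start of word. Check which words begin with 'f':
  'bed' -> no
  'fed' -> MATCH (starts with 'f')
  'dig' -> no
  'fed' -> MATCH (starts with 'f')
  'fog' -> MATCH (starts with 'f')
Matching words: ['fed', 'fed', 'fog']
Count: 3

3


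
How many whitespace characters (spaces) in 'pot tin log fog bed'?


\s matches whitespace characters (spaces, tabs, etc.).
Text: 'pot tin log fog bed'
This text has 5 words separated by spaces.
Number of spaces = number of words - 1 = 5 - 1 = 4

4


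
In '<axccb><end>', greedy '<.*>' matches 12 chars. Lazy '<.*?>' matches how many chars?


Greedy '<.*>' tries to match as MUCH as possible.
Lazy '<.*?>' tries to match as LITTLE as possible.

String: '<axccb><end>'
Greedy '<.*>' starts at first '<' and extends to the LAST '>': '<axccb><end>' (12 chars)
Lazy '<.*?>' starts at first '<' and stops at the FIRST '>': '<axccb>' (7 chars)

7


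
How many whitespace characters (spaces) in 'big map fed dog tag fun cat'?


\s matches whitespace characters (spaces, tabs, etc.).
Text: 'big map fed dog tag fun cat'
This text has 7 words separated by spaces.
Number of spaces = number of words - 1 = 7 - 1 = 6

6


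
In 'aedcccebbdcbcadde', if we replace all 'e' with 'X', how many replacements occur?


re.sub('e', 'X', text) replaces every occurrence of 'e' with 'X'.
Text: 'aedcccebbdcbcadde'
Scanning for 'e':
  pos 1: 'e' -> replacement #1
  pos 6: 'e' -> replacement #2
  pos 16: 'e' -> replacement #3
Total replacements: 3

3


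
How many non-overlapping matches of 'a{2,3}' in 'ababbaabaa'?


Pattern 'a{2,3}' matches between 2 and 3 consecutive a's (greedy).
String: 'ababbaabaa'
Finding runs of a's and applying greedy matching:
  Run at pos 0: 'a' (length 1)
  Run at pos 2: 'a' (length 1)
  Run at pos 5: 'aa' (length 2)
  Run at pos 8: 'aa' (length 2)
Matches: ['aa', 'aa']
Count: 2

2


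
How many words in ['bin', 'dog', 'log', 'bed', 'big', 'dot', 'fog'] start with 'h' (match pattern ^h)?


Pattern ^h anchors to start of word. Check which words begin with 'h':
  'bin' -> no
  'dog' -> no
  'log' -> no
  'bed' -> no
  'big' -> no
  'dot' -> no
  'fog' -> no
Matching words: []
Count: 0

0


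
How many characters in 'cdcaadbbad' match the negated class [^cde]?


Negated class [^cde] matches any char NOT in {c, d, e}
Scanning 'cdcaadbbad':
  pos 0: 'c' -> no (excluded)
  pos 1: 'd' -> no (excluded)
  pos 2: 'c' -> no (excluded)
  pos 3: 'a' -> MATCH
  pos 4: 'a' -> MATCH
  pos 5: 'd' -> no (excluded)
  pos 6: 'b' -> MATCH
  pos 7: 'b' -> MATCH
  pos 8: 'a' -> MATCH
  pos 9: 'd' -> no (excluded)
Total matches: 5

5


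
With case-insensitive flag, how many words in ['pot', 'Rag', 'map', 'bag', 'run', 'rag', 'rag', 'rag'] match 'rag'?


Case-insensitive matching: compare each word's lowercase form to 'rag'.
  'pot' -> lower='pot' -> no
  'Rag' -> lower='rag' -> MATCH
  'map' -> lower='map' -> no
  'bag' -> lower='bag' -> no
  'run' -> lower='run' -> no
  'rag' -> lower='rag' -> MATCH
  'rag' -> lower='rag' -> MATCH
  'rag' -> lower='rag' -> MATCH
Matches: ['Rag', 'rag', 'rag', 'rag']
Count: 4

4


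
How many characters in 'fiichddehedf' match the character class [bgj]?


Character class [bgj] matches any of: {b, g, j}
Scanning string 'fiichddehedf' character by character:
  pos 0: 'f' -> no
  pos 1: 'i' -> no
  pos 2: 'i' -> no
  pos 3: 'c' -> no
  pos 4: 'h' -> no
  pos 5: 'd' -> no
  pos 6: 'd' -> no
  pos 7: 'e' -> no
  pos 8: 'h' -> no
  pos 9: 'e' -> no
  pos 10: 'd' -> no
  pos 11: 'f' -> no
Total matches: 0

0


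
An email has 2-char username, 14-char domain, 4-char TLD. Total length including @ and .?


An email address has format: username@domain.tld
Username length: 2
'@' character: 1
Domain length: 14
'.' character: 1
TLD length: 4
Total = 2 + 1 + 14 + 1 + 4 = 22

22


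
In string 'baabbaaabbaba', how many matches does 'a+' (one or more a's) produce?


Pattern 'a+' matches one or more consecutive a's.
String: 'baabbaaabbaba'
Scanning for runs of a:
  Match 1: 'aa' (length 2)
  Match 2: 'aaa' (length 3)
  Match 3: 'a' (length 1)
  Match 4: 'a' (length 1)
Total matches: 4

4


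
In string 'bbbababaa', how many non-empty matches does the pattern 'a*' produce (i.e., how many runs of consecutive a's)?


Pattern 'a*' matches zero or more a's. We want non-empty runs of consecutive a's.
String: 'bbbababaa'
Walking through the string to find runs of a's:
  Run 1: positions 3-3 -> 'a'
  Run 2: positions 5-5 -> 'a'
  Run 3: positions 7-8 -> 'aa'
Non-empty runs found: ['a', 'a', 'aa']
Count: 3

3


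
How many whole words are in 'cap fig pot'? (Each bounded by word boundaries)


Word boundaries (\b) mark the start/end of each word.
Text: 'cap fig pot'
Splitting by whitespace:
  Word 1: 'cap'
  Word 2: 'fig'
  Word 3: 'pot'
Total whole words: 3

3


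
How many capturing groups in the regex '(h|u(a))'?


To count capturing groups, count each '(' that starts a group.
Pattern: '(h|u(a))'
Walking through the pattern:
  Position 0: '(' -> group #1
  Position 4: '(' -> group #2
Total capturing groups: 2

2


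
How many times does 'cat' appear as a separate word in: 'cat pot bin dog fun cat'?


Scanning each word for exact match 'cat':
  Word 1: 'cat' -> MATCH
  Word 2: 'pot' -> no
  Word 3: 'bin' -> no
  Word 4: 'dog' -> no
  Word 5: 'fun' -> no
  Word 6: 'cat' -> MATCH
Total matches: 2

2


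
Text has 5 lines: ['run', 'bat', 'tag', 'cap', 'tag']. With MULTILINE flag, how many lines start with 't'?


With MULTILINE flag, ^ matches the start of each line.
Lines: ['run', 'bat', 'tag', 'cap', 'tag']
Checking which lines start with 't':
  Line 1: 'run' -> no
  Line 2: 'bat' -> no
  Line 3: 'tag' -> MATCH
  Line 4: 'cap' -> no
  Line 5: 'tag' -> MATCH
Matching lines: ['tag', 'tag']
Count: 2

2


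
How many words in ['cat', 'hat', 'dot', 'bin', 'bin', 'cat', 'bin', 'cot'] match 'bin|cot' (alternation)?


Alternation 'bin|cot' matches either 'bin' or 'cot'.
Checking each word:
  'cat' -> no
  'hat' -> no
  'dot' -> no
  'bin' -> MATCH
  'bin' -> MATCH
  'cat' -> no
  'bin' -> MATCH
  'cot' -> MATCH
Matches: ['bin', 'bin', 'bin', 'cot']
Count: 4

4


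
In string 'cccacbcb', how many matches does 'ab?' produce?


Pattern 'ab?' matches 'a' optionally followed by 'b'.
String: 'cccacbcb'
Scanning left to right for 'a' then checking next char:
  Match 1: 'a' (a not followed by b)
Total matches: 1

1


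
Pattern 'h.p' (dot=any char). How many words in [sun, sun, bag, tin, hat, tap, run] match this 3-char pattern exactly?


Pattern 'h.p' means: starts with 'h', any single char, ends with 'p'.
Checking each word (must be exactly 3 chars):
  'sun' (len=3): no
  'sun' (len=3): no
  'bag' (len=3): no
  'tin' (len=3): no
  'hat' (len=3): no
  'tap' (len=3): no
  'run' (len=3): no
Matching words: []
Total: 0

0


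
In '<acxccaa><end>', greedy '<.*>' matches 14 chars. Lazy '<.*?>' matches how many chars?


Greedy '<.*>' tries to match as MUCH as possible.
Lazy '<.*?>' tries to match as LITTLE as possible.

String: '<acxccaa><end>'
Greedy '<.*>' starts at first '<' and extends to the LAST '>': '<acxccaa><end>' (14 chars)
Lazy '<.*?>' starts at first '<' and stops at the FIRST '>': '<acxccaa>' (9 chars)

9


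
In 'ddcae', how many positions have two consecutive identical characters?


Looking for consecutive identical characters in 'ddcae':
  pos 0-1: 'd' vs 'd' -> MATCH ('dd')
  pos 1-2: 'd' vs 'c' -> different
  pos 2-3: 'c' vs 'a' -> different
  pos 3-4: 'a' vs 'e' -> different
Consecutive identical pairs: ['dd']
Count: 1

1


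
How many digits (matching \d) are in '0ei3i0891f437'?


\d matches any digit 0-9.
Scanning '0ei3i0891f437':
  pos 0: '0' -> DIGIT
  pos 3: '3' -> DIGIT
  pos 5: '0' -> DIGIT
  pos 6: '8' -> DIGIT
  pos 7: '9' -> DIGIT
  pos 8: '1' -> DIGIT
  pos 10: '4' -> DIGIT
  pos 11: '3' -> DIGIT
  pos 12: '7' -> DIGIT
Digits found: ['0', '3', '0', '8', '9', '1', '4', '3', '7']
Total: 9

9


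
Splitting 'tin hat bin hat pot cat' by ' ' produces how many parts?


Splitting by ' ' breaks the string at each occurrence of the separator.
Text: 'tin hat bin hat pot cat'
Parts after split:
  Part 1: 'tin'
  Part 2: 'hat'
  Part 3: 'bin'
  Part 4: 'hat'
  Part 5: 'pot'
  Part 6: 'cat'
Total parts: 6

6


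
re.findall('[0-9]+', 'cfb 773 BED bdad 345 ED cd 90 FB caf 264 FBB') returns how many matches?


Pattern '[0-9]+' finds one or more digits.
Text: 'cfb 773 BED bdad 345 ED cd 90 FB caf 264 FBB'
Scanning for matches:
  Match 1: '773'
  Match 2: '345'
  Match 3: '90'
  Match 4: '264'
Total matches: 4

4


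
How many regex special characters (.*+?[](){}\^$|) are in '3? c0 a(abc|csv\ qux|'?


Regex special characters are: . * + ? [ ] ( ) { } \ ^ $ |
Scanning '3? c0 a(abc|csv\ qux|':
  pos 1: '?' -> SPECIAL
  pos 7: '(' -> SPECIAL
  pos 11: '|' -> SPECIAL
  pos 15: '\' -> SPECIAL
  pos 20: '|' -> SPECIAL
Special chars found: ['?', '(', '|', '\\', '|']
Total: 5

5


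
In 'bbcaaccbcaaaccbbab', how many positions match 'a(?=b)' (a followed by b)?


Lookahead 'a(?=b)' matches 'a' only when followed by 'b'.
String: 'bbcaaccbcaaaccbbab'
Checking each position where char is 'a':
  pos 3: 'a' -> no (next='a')
  pos 4: 'a' -> no (next='c')
  pos 9: 'a' -> no (next='a')
  pos 10: 'a' -> no (next='a')
  pos 11: 'a' -> no (next='c')
  pos 16: 'a' -> MATCH (next='b')
Matching positions: [16]
Count: 1

1


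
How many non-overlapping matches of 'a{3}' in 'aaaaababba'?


Pattern 'a{3}' matches exactly 3 consecutive a's (greedy, non-overlapping).
String: 'aaaaababba'
Scanning for runs of a's:
  Run at pos 0: 'aaaaa' (length 5) -> 1 match(es)
  Run at pos 6: 'a' (length 1) -> 0 match(es)
  Run at pos 9: 'a' (length 1) -> 0 match(es)
Matches found: ['aaa']
Total: 1

1


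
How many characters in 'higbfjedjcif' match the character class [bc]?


Character class [bc] matches any of: {b, c}
Scanning string 'higbfjedjcif' character by character:
  pos 0: 'h' -> no
  pos 1: 'i' -> no
  pos 2: 'g' -> no
  pos 3: 'b' -> MATCH
  pos 4: 'f' -> no
  pos 5: 'j' -> no
  pos 6: 'e' -> no
  pos 7: 'd' -> no
  pos 8: 'j' -> no
  pos 9: 'c' -> MATCH
  pos 10: 'i' -> no
  pos 11: 'f' -> no
Total matches: 2

2


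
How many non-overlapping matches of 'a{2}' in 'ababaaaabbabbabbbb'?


Pattern 'a{2}' matches exactly 2 consecutive a's (greedy, non-overlapping).
String: 'ababaaaabbabbabbbb'
Scanning for runs of a's:
  Run at pos 0: 'a' (length 1) -> 0 match(es)
  Run at pos 2: 'a' (length 1) -> 0 match(es)
  Run at pos 4: 'aaaa' (length 4) -> 2 match(es)
  Run at pos 10: 'a' (length 1) -> 0 match(es)
  Run at pos 13: 'a' (length 1) -> 0 match(es)
Matches found: ['aa', 'aa']
Total: 2

2


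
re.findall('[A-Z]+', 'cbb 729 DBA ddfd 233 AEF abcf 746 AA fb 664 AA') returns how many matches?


Pattern '[A-Z]+' finds one or more uppercase letters.
Text: 'cbb 729 DBA ddfd 233 AEF abcf 746 AA fb 664 AA'
Scanning for matches:
  Match 1: 'DBA'
  Match 2: 'AEF'
  Match 3: 'AA'
  Match 4: 'AA'
Total matches: 4

4


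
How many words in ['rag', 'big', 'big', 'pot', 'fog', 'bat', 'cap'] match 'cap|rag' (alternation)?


Alternation 'cap|rag' matches either 'cap' or 'rag'.
Checking each word:
  'rag' -> MATCH
  'big' -> no
  'big' -> no
  'pot' -> no
  'fog' -> no
  'bat' -> no
  'cap' -> MATCH
Matches: ['rag', 'cap']
Count: 2

2


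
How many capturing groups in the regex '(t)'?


To count capturing groups, count each '(' that starts a group.
Pattern: '(t)'
Walking through the pattern:
  Position 0: '(' -> group #1
Total capturing groups: 1

1


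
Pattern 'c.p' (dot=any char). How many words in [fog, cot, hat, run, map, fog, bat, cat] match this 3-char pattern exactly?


Pattern 'c.p' means: starts with 'c', any single char, ends with 'p'.
Checking each word (must be exactly 3 chars):
  'fog' (len=3): no
  'cot' (len=3): no
  'hat' (len=3): no
  'run' (len=3): no
  'map' (len=3): no
  'fog' (len=3): no
  'bat' (len=3): no
  'cat' (len=3): no
Matching words: []
Total: 0

0


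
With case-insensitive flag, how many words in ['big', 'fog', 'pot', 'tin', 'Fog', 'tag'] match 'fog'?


Case-insensitive matching: compare each word's lowercase form to 'fog'.
  'big' -> lower='big' -> no
  'fog' -> lower='fog' -> MATCH
  'pot' -> lower='pot' -> no
  'tin' -> lower='tin' -> no
  'Fog' -> lower='fog' -> MATCH
  'tag' -> lower='tag' -> no
Matches: ['fog', 'Fog']
Count: 2

2


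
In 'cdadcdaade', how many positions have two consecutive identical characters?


Looking for consecutive identical characters in 'cdadcdaade':
  pos 0-1: 'c' vs 'd' -> different
  pos 1-2: 'd' vs 'a' -> different
  pos 2-3: 'a' vs 'd' -> different
  pos 3-4: 'd' vs 'c' -> different
  pos 4-5: 'c' vs 'd' -> different
  pos 5-6: 'd' vs 'a' -> different
  pos 6-7: 'a' vs 'a' -> MATCH ('aa')
  pos 7-8: 'a' vs 'd' -> different
  pos 8-9: 'd' vs 'e' -> different
Consecutive identical pairs: ['aa']
Count: 1

1


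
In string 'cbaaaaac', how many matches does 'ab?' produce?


Pattern 'ab?' matches 'a' optionally followed by 'b'.
String: 'cbaaaaac'
Scanning left to right for 'a' then checking next char:
  Match 1: 'a' (a not followed by b)
  Match 2: 'a' (a not followed by b)
  Match 3: 'a' (a not followed by b)
  Match 4: 'a' (a not followed by b)
  Match 5: 'a' (a not followed by b)
Total matches: 5

5


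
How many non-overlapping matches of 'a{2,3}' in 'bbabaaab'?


Pattern 'a{2,3}' matches between 2 and 3 consecutive a's (greedy).
String: 'bbabaaab'
Finding runs of a's and applying greedy matching:
  Run at pos 2: 'a' (length 1)
  Run at pos 4: 'aaa' (length 3)
Matches: ['aaa']
Count: 1

1


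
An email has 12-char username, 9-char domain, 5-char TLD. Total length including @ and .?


An email address has format: username@domain.tld
Username length: 12
'@' character: 1
Domain length: 9
'.' character: 1
TLD length: 5
Total = 12 + 1 + 9 + 1 + 5 = 28

28


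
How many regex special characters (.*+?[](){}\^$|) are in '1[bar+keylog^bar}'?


Regex special characters are: . * + ? [ ] ( ) { } \ ^ $ |
Scanning '1[bar+keylog^bar}':
  pos 1: '[' -> SPECIAL
  pos 5: '+' -> SPECIAL
  pos 12: '^' -> SPECIAL
  pos 16: '}' -> SPECIAL
Special chars found: ['[', '+', '^', '}']
Total: 4

4


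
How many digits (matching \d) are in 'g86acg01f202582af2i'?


\d matches any digit 0-9.
Scanning 'g86acg01f202582af2i':
  pos 1: '8' -> DIGIT
  pos 2: '6' -> DIGIT
  pos 6: '0' -> DIGIT
  pos 7: '1' -> DIGIT
  pos 9: '2' -> DIGIT
  pos 10: '0' -> DIGIT
  pos 11: '2' -> DIGIT
  pos 12: '5' -> DIGIT
  pos 13: '8' -> DIGIT
  pos 14: '2' -> DIGIT
  pos 17: '2' -> DIGIT
Digits found: ['8', '6', '0', '1', '2', '0', '2', '5', '8', '2', '2']
Total: 11

11


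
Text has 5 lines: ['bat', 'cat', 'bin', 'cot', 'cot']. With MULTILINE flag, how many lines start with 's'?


With MULTILINE flag, ^ matches the start of each line.
Lines: ['bat', 'cat', 'bin', 'cot', 'cot']
Checking which lines start with 's':
  Line 1: 'bat' -> no
  Line 2: 'cat' -> no
  Line 3: 'bin' -> no
  Line 4: 'cot' -> no
  Line 5: 'cot' -> no
Matching lines: []
Count: 0

0


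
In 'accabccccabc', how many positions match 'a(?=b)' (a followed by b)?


Lookahead 'a(?=b)' matches 'a' only when followed by 'b'.
String: 'accabccccabc'
Checking each position where char is 'a':
  pos 0: 'a' -> no (next='c')
  pos 3: 'a' -> MATCH (next='b')
  pos 9: 'a' -> MATCH (next='b')
Matching positions: [3, 9]
Count: 2

2


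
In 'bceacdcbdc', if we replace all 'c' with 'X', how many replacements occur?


re.sub('c', 'X', text) replaces every occurrence of 'c' with 'X'.
Text: 'bceacdcbdc'
Scanning for 'c':
  pos 1: 'c' -> replacement #1
  pos 4: 'c' -> replacement #2
  pos 6: 'c' -> replacement #3
  pos 9: 'c' -> replacement #4
Total replacements: 4

4


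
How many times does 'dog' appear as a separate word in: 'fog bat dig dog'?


Scanning each word for exact match 'dog':
  Word 1: 'fog' -> no
  Word 2: 'bat' -> no
  Word 3: 'dig' -> no
  Word 4: 'dog' -> MATCH
Total matches: 1

1


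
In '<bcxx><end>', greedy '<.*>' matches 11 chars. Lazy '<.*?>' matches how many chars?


Greedy '<.*>' tries to match as MUCH as possible.
Lazy '<.*?>' tries to match as LITTLE as possible.

String: '<bcxx><end>'
Greedy '<.*>' starts at first '<' and extends to the LAST '>': '<bcxx><end>' (11 chars)
Lazy '<.*?>' starts at first '<' and stops at the FIRST '>': '<bcxx>' (6 chars)

6


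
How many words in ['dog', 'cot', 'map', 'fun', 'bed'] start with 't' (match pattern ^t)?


Pattern ^t anchors to start of word. Check which words begin with 't':
  'dog' -> no
  'cot' -> no
  'map' -> no
  'fun' -> no
  'bed' -> no
Matching words: []
Count: 0

0


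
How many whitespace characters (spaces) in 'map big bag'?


\s matches whitespace characters (spaces, tabs, etc.).
Text: 'map big bag'
This text has 3 words separated by spaces.
Number of spaces = number of words - 1 = 3 - 1 = 2

2


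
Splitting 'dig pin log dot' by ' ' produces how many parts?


Splitting by ' ' breaks the string at each occurrence of the separator.
Text: 'dig pin log dot'
Parts after split:
  Part 1: 'dig'
  Part 2: 'pin'
  Part 3: 'log'
  Part 4: 'dot'
Total parts: 4

4


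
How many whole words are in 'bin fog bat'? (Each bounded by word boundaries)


Word boundaries (\b) mark the start/end of each word.
Text: 'bin fog bat'
Splitting by whitespace:
  Word 1: 'bin'
  Word 2: 'fog'
  Word 3: 'bat'
Total whole words: 3

3


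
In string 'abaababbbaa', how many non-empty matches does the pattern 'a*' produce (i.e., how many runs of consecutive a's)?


Pattern 'a*' matches zero or more a's. We want non-empty runs of consecutive a's.
String: 'abaababbbaa'
Walking through the string to find runs of a's:
  Run 1: positions 0-0 -> 'a'
  Run 2: positions 2-3 -> 'aa'
  Run 3: positions 5-5 -> 'a'
  Run 4: positions 9-10 -> 'aa'
Non-empty runs found: ['a', 'aa', 'a', 'aa']
Count: 4

4


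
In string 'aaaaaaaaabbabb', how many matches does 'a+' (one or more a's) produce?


Pattern 'a+' matches one or more consecutive a's.
String: 'aaaaaaaaabbabb'
Scanning for runs of a:
  Match 1: 'aaaaaaaaa' (length 9)
  Match 2: 'a' (length 1)
Total matches: 2

2


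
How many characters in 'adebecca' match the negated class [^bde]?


Negated class [^bde] matches any char NOT in {b, d, e}
Scanning 'adebecca':
  pos 0: 'a' -> MATCH
  pos 1: 'd' -> no (excluded)
  pos 2: 'e' -> no (excluded)
  pos 3: 'b' -> no (excluded)
  pos 4: 'e' -> no (excluded)
  pos 5: 'c' -> MATCH
  pos 6: 'c' -> MATCH
  pos 7: 'a' -> MATCH
Total matches: 4

4


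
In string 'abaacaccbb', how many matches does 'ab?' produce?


Pattern 'ab?' matches 'a' optionally followed by 'b'.
String: 'abaacaccbb'
Scanning left to right for 'a' then checking next char:
  Match 1: 'ab' (a followed by b)
  Match 2: 'a' (a not followed by b)
  Match 3: 'a' (a not followed by b)
  Match 4: 'a' (a not followed by b)
Total matches: 4

4


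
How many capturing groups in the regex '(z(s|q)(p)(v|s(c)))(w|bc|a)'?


To count capturing groups, count each '(' that starts a group.
Pattern: '(z(s|q)(p)(v|s(c)))(w|bc|a)'
Walking through the pattern:
  Position 0: '(' -> group #1
  Position 2: '(' -> group #2
  Position 7: '(' -> group #3
  Position 10: '(' -> group #4
  Position 14: '(' -> group #5
  Position 19: '(' -> group #6
Total capturing groups: 6

6


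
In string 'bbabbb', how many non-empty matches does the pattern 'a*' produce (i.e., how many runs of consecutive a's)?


Pattern 'a*' matches zero or more a's. We want non-empty runs of consecutive a's.
String: 'bbabbb'
Walking through the string to find runs of a's:
  Run 1: positions 2-2 -> 'a'
Non-empty runs found: ['a']
Count: 1

1


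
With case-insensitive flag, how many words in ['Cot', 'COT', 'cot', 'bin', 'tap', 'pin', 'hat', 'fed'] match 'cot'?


Case-insensitive matching: compare each word's lowercase form to 'cot'.
  'Cot' -> lower='cot' -> MATCH
  'COT' -> lower='cot' -> MATCH
  'cot' -> lower='cot' -> MATCH
  'bin' -> lower='bin' -> no
  'tap' -> lower='tap' -> no
  'pin' -> lower='pin' -> no
  'hat' -> lower='hat' -> no
  'fed' -> lower='fed' -> no
Matches: ['Cot', 'COT', 'cot']
Count: 3

3


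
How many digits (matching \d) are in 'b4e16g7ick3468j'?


\d matches any digit 0-9.
Scanning 'b4e16g7ick3468j':
  pos 1: '4' -> DIGIT
  pos 3: '1' -> DIGIT
  pos 4: '6' -> DIGIT
  pos 6: '7' -> DIGIT
  pos 10: '3' -> DIGIT
  pos 11: '4' -> DIGIT
  pos 12: '6' -> DIGIT
  pos 13: '8' -> DIGIT
Digits found: ['4', '1', '6', '7', '3', '4', '6', '8']
Total: 8

8


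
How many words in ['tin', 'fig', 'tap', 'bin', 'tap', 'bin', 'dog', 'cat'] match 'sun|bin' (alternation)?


Alternation 'sun|bin' matches either 'sun' or 'bin'.
Checking each word:
  'tin' -> no
  'fig' -> no
  'tap' -> no
  'bin' -> MATCH
  'tap' -> no
  'bin' -> MATCH
  'dog' -> no
  'cat' -> no
Matches: ['bin', 'bin']
Count: 2

2


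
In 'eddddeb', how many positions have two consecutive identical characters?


Looking for consecutive identical characters in 'eddddeb':
  pos 0-1: 'e' vs 'd' -> different
  pos 1-2: 'd' vs 'd' -> MATCH ('dd')
  pos 2-3: 'd' vs 'd' -> MATCH ('dd')
  pos 3-4: 'd' vs 'd' -> MATCH ('dd')
  pos 4-5: 'd' vs 'e' -> different
  pos 5-6: 'e' vs 'b' -> different
Consecutive identical pairs: ['dd', 'dd', 'dd']
Count: 3

3


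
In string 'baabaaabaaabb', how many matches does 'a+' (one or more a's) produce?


Pattern 'a+' matches one or more consecutive a's.
String: 'baabaaabaaabb'
Scanning for runs of a:
  Match 1: 'aa' (length 2)
  Match 2: 'aaa' (length 3)
  Match 3: 'aaa' (length 3)
Total matches: 3

3


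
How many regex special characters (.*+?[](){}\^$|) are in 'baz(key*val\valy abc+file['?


Regex special characters are: . * + ? [ ] ( ) { } \ ^ $ |
Scanning 'baz(key*val\valy abc+file[':
  pos 3: '(' -> SPECIAL
  pos 7: '*' -> SPECIAL
  pos 11: '\' -> SPECIAL
  pos 20: '+' -> SPECIAL
  pos 25: '[' -> SPECIAL
Special chars found: ['(', '*', '\\', '+', '[']
Total: 5

5


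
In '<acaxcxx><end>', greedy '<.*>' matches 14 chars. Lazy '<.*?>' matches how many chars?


Greedy '<.*>' tries to match as MUCH as possible.
Lazy '<.*?>' tries to match as LITTLE as possible.

String: '<acaxcxx><end>'
Greedy '<.*>' starts at first '<' and extends to the LAST '>': '<acaxcxx><end>' (14 chars)
Lazy '<.*?>' starts at first '<' and stops at the FIRST '>': '<acaxcxx>' (9 chars)

9


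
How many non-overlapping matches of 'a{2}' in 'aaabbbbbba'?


Pattern 'a{2}' matches exactly 2 consecutive a's (greedy, non-overlapping).
String: 'aaabbbbbba'
Scanning for runs of a's:
  Run at pos 0: 'aaa' (length 3) -> 1 match(es)
  Run at pos 9: 'a' (length 1) -> 0 match(es)
Matches found: ['aa']
Total: 1

1


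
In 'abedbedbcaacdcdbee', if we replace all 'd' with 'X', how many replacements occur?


re.sub('d', 'X', text) replaces every occurrence of 'd' with 'X'.
Text: 'abedbedbcaacdcdbee'
Scanning for 'd':
  pos 3: 'd' -> replacement #1
  pos 6: 'd' -> replacement #2
  pos 12: 'd' -> replacement #3
  pos 14: 'd' -> replacement #4
Total replacements: 4

4


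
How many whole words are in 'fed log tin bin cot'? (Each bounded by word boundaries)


Word boundaries (\b) mark the start/end of each word.
Text: 'fed log tin bin cot'
Splitting by whitespace:
  Word 1: 'fed'
  Word 2: 'log'
  Word 3: 'tin'
  Word 4: 'bin'
  Word 5: 'cot'
Total whole words: 5

5


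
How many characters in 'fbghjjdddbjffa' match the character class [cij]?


Character class [cij] matches any of: {c, i, j}
Scanning string 'fbghjjdddbjffa' character by character:
  pos 0: 'f' -> no
  pos 1: 'b' -> no
  pos 2: 'g' -> no
  pos 3: 'h' -> no
  pos 4: 'j' -> MATCH
  pos 5: 'j' -> MATCH
  pos 6: 'd' -> no
  pos 7: 'd' -> no
  pos 8: 'd' -> no
  pos 9: 'b' -> no
  pos 10: 'j' -> MATCH
  pos 11: 'f' -> no
  pos 12: 'f' -> no
  pos 13: 'a' -> no
Total matches: 3

3
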